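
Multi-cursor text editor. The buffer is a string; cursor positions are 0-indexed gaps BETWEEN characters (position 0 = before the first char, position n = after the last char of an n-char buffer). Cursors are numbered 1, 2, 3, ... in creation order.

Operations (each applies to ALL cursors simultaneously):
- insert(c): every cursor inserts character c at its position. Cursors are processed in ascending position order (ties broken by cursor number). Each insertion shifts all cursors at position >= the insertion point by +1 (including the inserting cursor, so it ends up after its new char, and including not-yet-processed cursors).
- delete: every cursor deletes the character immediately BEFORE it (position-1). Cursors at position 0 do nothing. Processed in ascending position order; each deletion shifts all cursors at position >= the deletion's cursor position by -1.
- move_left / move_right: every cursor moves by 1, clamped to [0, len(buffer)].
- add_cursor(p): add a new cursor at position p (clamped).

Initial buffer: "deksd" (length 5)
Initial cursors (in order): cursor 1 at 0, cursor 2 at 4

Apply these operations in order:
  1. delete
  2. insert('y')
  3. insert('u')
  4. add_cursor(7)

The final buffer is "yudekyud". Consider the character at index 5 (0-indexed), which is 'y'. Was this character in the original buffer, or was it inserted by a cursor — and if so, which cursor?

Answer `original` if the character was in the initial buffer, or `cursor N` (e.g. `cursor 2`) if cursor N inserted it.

After op 1 (delete): buffer="dekd" (len 4), cursors c1@0 c2@3, authorship ....
After op 2 (insert('y')): buffer="ydekyd" (len 6), cursors c1@1 c2@5, authorship 1...2.
After op 3 (insert('u')): buffer="yudekyud" (len 8), cursors c1@2 c2@7, authorship 11...22.
After op 4 (add_cursor(7)): buffer="yudekyud" (len 8), cursors c1@2 c2@7 c3@7, authorship 11...22.
Authorship (.=original, N=cursor N): 1 1 . . . 2 2 .
Index 5: author = 2

Answer: cursor 2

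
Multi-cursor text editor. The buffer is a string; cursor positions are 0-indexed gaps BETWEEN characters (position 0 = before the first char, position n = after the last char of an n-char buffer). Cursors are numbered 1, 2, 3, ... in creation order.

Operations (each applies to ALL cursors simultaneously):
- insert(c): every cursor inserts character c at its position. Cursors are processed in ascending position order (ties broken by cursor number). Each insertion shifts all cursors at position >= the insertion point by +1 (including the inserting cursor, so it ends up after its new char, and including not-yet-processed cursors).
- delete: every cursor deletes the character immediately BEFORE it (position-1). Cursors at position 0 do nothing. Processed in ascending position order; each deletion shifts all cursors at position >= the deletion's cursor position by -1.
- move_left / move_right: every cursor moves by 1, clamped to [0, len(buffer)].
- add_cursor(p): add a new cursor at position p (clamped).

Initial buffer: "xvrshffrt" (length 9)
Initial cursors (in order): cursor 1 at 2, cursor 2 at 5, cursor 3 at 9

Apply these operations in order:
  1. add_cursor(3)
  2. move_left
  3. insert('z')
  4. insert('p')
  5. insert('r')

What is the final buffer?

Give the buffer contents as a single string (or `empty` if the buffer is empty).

Answer: xzprvzprrszprhffrzprt

Derivation:
After op 1 (add_cursor(3)): buffer="xvrshffrt" (len 9), cursors c1@2 c4@3 c2@5 c3@9, authorship .........
After op 2 (move_left): buffer="xvrshffrt" (len 9), cursors c1@1 c4@2 c2@4 c3@8, authorship .........
After op 3 (insert('z')): buffer="xzvzrszhffrzt" (len 13), cursors c1@2 c4@4 c2@7 c3@12, authorship .1.4..2....3.
After op 4 (insert('p')): buffer="xzpvzprszphffrzpt" (len 17), cursors c1@3 c4@6 c2@10 c3@16, authorship .11.44..22....33.
After op 5 (insert('r')): buffer="xzprvzprrszprhffrzprt" (len 21), cursors c1@4 c4@8 c2@13 c3@20, authorship .111.444..222....333.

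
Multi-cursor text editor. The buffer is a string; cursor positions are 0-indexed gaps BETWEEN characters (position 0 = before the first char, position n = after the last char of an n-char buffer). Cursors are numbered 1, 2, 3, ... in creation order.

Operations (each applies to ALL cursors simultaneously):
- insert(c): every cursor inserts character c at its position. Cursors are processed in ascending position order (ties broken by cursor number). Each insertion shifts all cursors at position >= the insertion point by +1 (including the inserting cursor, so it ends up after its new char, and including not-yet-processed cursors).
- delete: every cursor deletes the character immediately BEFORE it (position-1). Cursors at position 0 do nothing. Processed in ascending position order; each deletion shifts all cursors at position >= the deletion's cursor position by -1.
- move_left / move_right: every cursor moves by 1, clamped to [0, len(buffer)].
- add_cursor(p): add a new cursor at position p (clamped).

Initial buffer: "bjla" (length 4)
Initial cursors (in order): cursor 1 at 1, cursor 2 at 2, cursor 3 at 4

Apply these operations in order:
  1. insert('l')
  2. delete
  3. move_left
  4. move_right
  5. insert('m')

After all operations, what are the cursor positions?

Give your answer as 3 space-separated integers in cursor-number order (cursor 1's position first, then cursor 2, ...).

Answer: 2 4 7

Derivation:
After op 1 (insert('l')): buffer="bljllal" (len 7), cursors c1@2 c2@4 c3@7, authorship .1.2..3
After op 2 (delete): buffer="bjla" (len 4), cursors c1@1 c2@2 c3@4, authorship ....
After op 3 (move_left): buffer="bjla" (len 4), cursors c1@0 c2@1 c3@3, authorship ....
After op 4 (move_right): buffer="bjla" (len 4), cursors c1@1 c2@2 c3@4, authorship ....
After op 5 (insert('m')): buffer="bmjmlam" (len 7), cursors c1@2 c2@4 c3@7, authorship .1.2..3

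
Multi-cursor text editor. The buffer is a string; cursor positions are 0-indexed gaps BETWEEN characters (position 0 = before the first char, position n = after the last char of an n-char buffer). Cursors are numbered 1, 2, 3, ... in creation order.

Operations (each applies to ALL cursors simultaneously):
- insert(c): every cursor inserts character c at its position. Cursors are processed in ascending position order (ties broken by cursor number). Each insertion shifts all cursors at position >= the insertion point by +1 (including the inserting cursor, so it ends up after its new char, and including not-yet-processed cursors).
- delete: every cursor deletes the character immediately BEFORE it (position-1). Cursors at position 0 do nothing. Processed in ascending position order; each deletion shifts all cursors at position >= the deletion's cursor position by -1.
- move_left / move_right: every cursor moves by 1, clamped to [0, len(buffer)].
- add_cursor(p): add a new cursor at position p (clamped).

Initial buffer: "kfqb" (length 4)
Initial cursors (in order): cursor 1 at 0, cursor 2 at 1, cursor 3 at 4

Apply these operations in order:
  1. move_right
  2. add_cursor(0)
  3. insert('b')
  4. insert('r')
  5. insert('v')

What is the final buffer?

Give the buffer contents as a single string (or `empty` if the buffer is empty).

Answer: brvkbrvfbrvqbbrv

Derivation:
After op 1 (move_right): buffer="kfqb" (len 4), cursors c1@1 c2@2 c3@4, authorship ....
After op 2 (add_cursor(0)): buffer="kfqb" (len 4), cursors c4@0 c1@1 c2@2 c3@4, authorship ....
After op 3 (insert('b')): buffer="bkbfbqbb" (len 8), cursors c4@1 c1@3 c2@5 c3@8, authorship 4.1.2..3
After op 4 (insert('r')): buffer="brkbrfbrqbbr" (len 12), cursors c4@2 c1@5 c2@8 c3@12, authorship 44.11.22..33
After op 5 (insert('v')): buffer="brvkbrvfbrvqbbrv" (len 16), cursors c4@3 c1@7 c2@11 c3@16, authorship 444.111.222..333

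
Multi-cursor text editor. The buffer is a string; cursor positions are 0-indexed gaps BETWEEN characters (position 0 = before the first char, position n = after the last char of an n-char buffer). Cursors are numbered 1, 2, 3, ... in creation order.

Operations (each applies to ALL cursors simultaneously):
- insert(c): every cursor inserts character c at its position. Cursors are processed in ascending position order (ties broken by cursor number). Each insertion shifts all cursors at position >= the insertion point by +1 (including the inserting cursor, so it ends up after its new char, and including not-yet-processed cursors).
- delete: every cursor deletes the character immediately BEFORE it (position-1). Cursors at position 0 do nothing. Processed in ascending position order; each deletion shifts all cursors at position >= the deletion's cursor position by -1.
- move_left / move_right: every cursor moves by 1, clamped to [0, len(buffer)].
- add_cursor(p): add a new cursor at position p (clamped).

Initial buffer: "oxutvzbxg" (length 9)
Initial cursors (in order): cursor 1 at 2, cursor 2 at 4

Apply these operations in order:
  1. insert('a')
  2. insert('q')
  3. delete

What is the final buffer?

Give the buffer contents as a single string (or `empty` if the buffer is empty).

Answer: oxautavzbxg

Derivation:
After op 1 (insert('a')): buffer="oxautavzbxg" (len 11), cursors c1@3 c2@6, authorship ..1..2.....
After op 2 (insert('q')): buffer="oxaqutaqvzbxg" (len 13), cursors c1@4 c2@8, authorship ..11..22.....
After op 3 (delete): buffer="oxautavzbxg" (len 11), cursors c1@3 c2@6, authorship ..1..2.....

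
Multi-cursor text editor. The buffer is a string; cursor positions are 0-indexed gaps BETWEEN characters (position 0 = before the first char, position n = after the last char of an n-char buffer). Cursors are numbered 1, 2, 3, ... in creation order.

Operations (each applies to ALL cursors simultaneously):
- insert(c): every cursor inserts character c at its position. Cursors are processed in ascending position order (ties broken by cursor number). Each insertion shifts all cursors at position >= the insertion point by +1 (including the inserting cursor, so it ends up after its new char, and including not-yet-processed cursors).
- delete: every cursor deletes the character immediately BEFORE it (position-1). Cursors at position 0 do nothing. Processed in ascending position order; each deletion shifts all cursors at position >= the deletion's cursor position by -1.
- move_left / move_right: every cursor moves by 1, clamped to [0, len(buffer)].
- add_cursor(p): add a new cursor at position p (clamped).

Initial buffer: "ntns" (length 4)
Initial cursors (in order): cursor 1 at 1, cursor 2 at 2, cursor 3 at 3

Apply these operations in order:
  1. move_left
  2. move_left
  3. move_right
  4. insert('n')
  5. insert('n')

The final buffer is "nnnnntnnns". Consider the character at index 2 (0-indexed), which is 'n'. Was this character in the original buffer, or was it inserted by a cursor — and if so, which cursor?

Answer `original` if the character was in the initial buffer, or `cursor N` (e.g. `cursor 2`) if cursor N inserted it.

Answer: cursor 2

Derivation:
After op 1 (move_left): buffer="ntns" (len 4), cursors c1@0 c2@1 c3@2, authorship ....
After op 2 (move_left): buffer="ntns" (len 4), cursors c1@0 c2@0 c3@1, authorship ....
After op 3 (move_right): buffer="ntns" (len 4), cursors c1@1 c2@1 c3@2, authorship ....
After op 4 (insert('n')): buffer="nnntnns" (len 7), cursors c1@3 c2@3 c3@5, authorship .12.3..
After op 5 (insert('n')): buffer="nnnnntnnns" (len 10), cursors c1@5 c2@5 c3@8, authorship .1212.33..
Authorship (.=original, N=cursor N): . 1 2 1 2 . 3 3 . .
Index 2: author = 2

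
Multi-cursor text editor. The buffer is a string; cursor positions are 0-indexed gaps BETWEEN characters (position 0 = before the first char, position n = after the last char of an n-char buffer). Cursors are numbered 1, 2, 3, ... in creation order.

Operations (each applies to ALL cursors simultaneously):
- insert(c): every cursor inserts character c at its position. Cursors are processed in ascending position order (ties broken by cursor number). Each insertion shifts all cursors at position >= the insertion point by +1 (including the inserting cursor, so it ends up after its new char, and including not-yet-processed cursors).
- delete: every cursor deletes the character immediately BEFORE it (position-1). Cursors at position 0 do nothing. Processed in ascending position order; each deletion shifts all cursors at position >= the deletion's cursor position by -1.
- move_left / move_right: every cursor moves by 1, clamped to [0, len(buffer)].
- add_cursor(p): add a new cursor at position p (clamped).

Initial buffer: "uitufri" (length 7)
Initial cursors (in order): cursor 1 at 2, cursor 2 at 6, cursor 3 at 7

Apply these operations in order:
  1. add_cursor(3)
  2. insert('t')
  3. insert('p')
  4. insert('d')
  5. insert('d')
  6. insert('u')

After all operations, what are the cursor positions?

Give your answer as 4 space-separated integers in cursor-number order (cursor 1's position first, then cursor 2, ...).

After op 1 (add_cursor(3)): buffer="uitufri" (len 7), cursors c1@2 c4@3 c2@6 c3@7, authorship .......
After op 2 (insert('t')): buffer="uitttufrtit" (len 11), cursors c1@3 c4@5 c2@9 c3@11, authorship ..1.4...2.3
After op 3 (insert('p')): buffer="uitpttpufrtpitp" (len 15), cursors c1@4 c4@7 c2@12 c3@15, authorship ..11.44...22.33
After op 4 (insert('d')): buffer="uitpdttpdufrtpditpd" (len 19), cursors c1@5 c4@9 c2@15 c3@19, authorship ..111.444...222.333
After op 5 (insert('d')): buffer="uitpddttpddufrtpdditpdd" (len 23), cursors c1@6 c4@11 c2@18 c3@23, authorship ..1111.4444...2222.3333
After op 6 (insert('u')): buffer="uitpdduttpdduufrtpdduitpddu" (len 27), cursors c1@7 c4@13 c2@21 c3@27, authorship ..11111.44444...22222.33333

Answer: 7 21 27 13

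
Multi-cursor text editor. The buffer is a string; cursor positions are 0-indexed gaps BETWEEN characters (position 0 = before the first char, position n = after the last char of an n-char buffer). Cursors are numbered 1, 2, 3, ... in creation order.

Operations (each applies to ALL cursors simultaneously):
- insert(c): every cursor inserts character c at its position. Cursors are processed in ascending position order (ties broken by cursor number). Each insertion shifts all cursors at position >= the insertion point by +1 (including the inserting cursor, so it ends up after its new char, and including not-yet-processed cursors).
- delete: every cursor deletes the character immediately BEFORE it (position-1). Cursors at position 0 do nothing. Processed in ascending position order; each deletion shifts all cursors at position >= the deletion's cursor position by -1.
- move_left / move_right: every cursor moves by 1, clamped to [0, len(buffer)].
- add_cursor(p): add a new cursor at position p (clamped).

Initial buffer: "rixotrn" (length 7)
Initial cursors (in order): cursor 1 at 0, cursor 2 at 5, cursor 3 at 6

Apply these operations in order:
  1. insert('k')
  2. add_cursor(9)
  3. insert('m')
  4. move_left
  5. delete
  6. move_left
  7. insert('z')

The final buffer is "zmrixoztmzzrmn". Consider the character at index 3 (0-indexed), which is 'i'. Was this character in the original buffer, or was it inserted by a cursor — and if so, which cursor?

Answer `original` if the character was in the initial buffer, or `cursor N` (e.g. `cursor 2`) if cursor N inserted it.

After op 1 (insert('k')): buffer="krixotkrkn" (len 10), cursors c1@1 c2@7 c3@9, authorship 1.....2.3.
After op 2 (add_cursor(9)): buffer="krixotkrkn" (len 10), cursors c1@1 c2@7 c3@9 c4@9, authorship 1.....2.3.
After op 3 (insert('m')): buffer="kmrixotkmrkmmn" (len 14), cursors c1@2 c2@9 c3@13 c4@13, authorship 11.....22.334.
After op 4 (move_left): buffer="kmrixotkmrkmmn" (len 14), cursors c1@1 c2@8 c3@12 c4@12, authorship 11.....22.334.
After op 5 (delete): buffer="mrixotmrmn" (len 10), cursors c1@0 c2@6 c3@8 c4@8, authorship 1.....2.4.
After op 6 (move_left): buffer="mrixotmrmn" (len 10), cursors c1@0 c2@5 c3@7 c4@7, authorship 1.....2.4.
After op 7 (insert('z')): buffer="zmrixoztmzzrmn" (len 14), cursors c1@1 c2@7 c3@11 c4@11, authorship 11....2.234.4.
Authorship (.=original, N=cursor N): 1 1 . . . . 2 . 2 3 4 . 4 .
Index 3: author = original

Answer: original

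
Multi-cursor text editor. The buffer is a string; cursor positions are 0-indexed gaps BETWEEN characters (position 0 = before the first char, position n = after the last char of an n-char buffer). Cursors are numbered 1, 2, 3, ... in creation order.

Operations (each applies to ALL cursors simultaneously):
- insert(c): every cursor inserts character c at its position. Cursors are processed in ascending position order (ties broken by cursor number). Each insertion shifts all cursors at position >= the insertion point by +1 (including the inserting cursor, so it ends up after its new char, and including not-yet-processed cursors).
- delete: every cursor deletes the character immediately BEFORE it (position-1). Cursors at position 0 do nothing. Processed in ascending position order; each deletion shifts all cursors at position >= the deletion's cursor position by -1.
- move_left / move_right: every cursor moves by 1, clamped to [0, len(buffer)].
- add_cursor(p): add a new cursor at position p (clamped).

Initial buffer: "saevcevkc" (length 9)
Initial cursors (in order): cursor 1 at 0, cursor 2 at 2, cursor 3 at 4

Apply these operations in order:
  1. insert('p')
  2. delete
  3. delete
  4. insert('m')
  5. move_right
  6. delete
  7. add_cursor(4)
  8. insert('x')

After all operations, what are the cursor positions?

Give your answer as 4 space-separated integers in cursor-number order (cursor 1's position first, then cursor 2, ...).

Answer: 2 4 6 8

Derivation:
After op 1 (insert('p')): buffer="psapevpcevkc" (len 12), cursors c1@1 c2@4 c3@7, authorship 1..2..3.....
After op 2 (delete): buffer="saevcevkc" (len 9), cursors c1@0 c2@2 c3@4, authorship .........
After op 3 (delete): buffer="secevkc" (len 7), cursors c1@0 c2@1 c3@2, authorship .......
After op 4 (insert('m')): buffer="msmemcevkc" (len 10), cursors c1@1 c2@3 c3@5, authorship 1.2.3.....
After op 5 (move_right): buffer="msmemcevkc" (len 10), cursors c1@2 c2@4 c3@6, authorship 1.2.3.....
After op 6 (delete): buffer="mmmevkc" (len 7), cursors c1@1 c2@2 c3@3, authorship 123....
After op 7 (add_cursor(4)): buffer="mmmevkc" (len 7), cursors c1@1 c2@2 c3@3 c4@4, authorship 123....
After op 8 (insert('x')): buffer="mxmxmxexvkc" (len 11), cursors c1@2 c2@4 c3@6 c4@8, authorship 112233.4...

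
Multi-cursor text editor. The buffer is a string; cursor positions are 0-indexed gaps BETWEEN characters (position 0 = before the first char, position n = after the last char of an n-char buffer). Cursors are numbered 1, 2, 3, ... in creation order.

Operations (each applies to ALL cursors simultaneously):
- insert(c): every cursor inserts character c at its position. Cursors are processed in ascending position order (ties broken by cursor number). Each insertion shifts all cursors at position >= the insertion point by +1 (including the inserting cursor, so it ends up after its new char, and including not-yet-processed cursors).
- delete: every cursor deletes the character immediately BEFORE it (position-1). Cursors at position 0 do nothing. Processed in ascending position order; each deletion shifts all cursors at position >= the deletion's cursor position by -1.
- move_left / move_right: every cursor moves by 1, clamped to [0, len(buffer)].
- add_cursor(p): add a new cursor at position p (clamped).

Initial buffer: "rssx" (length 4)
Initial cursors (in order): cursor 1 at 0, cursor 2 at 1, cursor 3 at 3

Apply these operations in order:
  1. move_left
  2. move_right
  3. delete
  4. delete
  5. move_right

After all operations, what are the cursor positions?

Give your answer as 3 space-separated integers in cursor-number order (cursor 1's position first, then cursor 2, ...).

Answer: 1 1 1

Derivation:
After op 1 (move_left): buffer="rssx" (len 4), cursors c1@0 c2@0 c3@2, authorship ....
After op 2 (move_right): buffer="rssx" (len 4), cursors c1@1 c2@1 c3@3, authorship ....
After op 3 (delete): buffer="sx" (len 2), cursors c1@0 c2@0 c3@1, authorship ..
After op 4 (delete): buffer="x" (len 1), cursors c1@0 c2@0 c3@0, authorship .
After op 5 (move_right): buffer="x" (len 1), cursors c1@1 c2@1 c3@1, authorship .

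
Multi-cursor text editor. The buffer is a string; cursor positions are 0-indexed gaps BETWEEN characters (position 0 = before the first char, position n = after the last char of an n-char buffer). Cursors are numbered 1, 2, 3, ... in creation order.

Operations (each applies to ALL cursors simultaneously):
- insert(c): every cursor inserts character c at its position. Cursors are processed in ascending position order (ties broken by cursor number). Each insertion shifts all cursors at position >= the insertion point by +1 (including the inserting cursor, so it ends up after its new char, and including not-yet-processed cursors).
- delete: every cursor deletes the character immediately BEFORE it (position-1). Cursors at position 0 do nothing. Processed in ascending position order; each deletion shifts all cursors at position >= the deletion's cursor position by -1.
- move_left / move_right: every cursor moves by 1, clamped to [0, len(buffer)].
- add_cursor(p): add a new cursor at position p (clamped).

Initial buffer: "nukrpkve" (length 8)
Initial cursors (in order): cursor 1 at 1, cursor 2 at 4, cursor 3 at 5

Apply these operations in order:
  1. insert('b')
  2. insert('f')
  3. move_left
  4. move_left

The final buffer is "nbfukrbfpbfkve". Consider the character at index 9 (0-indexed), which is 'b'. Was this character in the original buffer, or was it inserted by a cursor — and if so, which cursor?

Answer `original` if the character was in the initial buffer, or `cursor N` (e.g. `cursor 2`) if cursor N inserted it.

After op 1 (insert('b')): buffer="nbukrbpbkve" (len 11), cursors c1@2 c2@6 c3@8, authorship .1...2.3...
After op 2 (insert('f')): buffer="nbfukrbfpbfkve" (len 14), cursors c1@3 c2@8 c3@11, authorship .11...22.33...
After op 3 (move_left): buffer="nbfukrbfpbfkve" (len 14), cursors c1@2 c2@7 c3@10, authorship .11...22.33...
After op 4 (move_left): buffer="nbfukrbfpbfkve" (len 14), cursors c1@1 c2@6 c3@9, authorship .11...22.33...
Authorship (.=original, N=cursor N): . 1 1 . . . 2 2 . 3 3 . . .
Index 9: author = 3

Answer: cursor 3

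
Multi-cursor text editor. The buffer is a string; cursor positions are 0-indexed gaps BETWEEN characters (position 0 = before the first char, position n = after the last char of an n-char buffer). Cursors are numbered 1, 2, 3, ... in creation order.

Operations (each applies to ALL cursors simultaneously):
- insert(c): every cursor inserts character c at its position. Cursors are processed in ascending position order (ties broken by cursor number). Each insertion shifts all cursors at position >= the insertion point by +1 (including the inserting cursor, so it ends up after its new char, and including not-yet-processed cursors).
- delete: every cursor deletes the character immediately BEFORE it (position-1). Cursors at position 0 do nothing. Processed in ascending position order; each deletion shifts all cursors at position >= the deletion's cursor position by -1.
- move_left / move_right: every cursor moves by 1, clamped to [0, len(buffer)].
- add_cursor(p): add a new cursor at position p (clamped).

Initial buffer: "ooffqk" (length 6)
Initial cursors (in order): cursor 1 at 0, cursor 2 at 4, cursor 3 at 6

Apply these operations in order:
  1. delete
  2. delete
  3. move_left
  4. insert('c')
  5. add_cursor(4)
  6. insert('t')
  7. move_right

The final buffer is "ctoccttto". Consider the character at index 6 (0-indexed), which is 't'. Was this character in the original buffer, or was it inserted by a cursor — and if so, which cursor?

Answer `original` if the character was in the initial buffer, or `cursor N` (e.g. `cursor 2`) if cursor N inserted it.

Answer: cursor 3

Derivation:
After op 1 (delete): buffer="oofq" (len 4), cursors c1@0 c2@3 c3@4, authorship ....
After op 2 (delete): buffer="oo" (len 2), cursors c1@0 c2@2 c3@2, authorship ..
After op 3 (move_left): buffer="oo" (len 2), cursors c1@0 c2@1 c3@1, authorship ..
After op 4 (insert('c')): buffer="cocco" (len 5), cursors c1@1 c2@4 c3@4, authorship 1.23.
After op 5 (add_cursor(4)): buffer="cocco" (len 5), cursors c1@1 c2@4 c3@4 c4@4, authorship 1.23.
After op 6 (insert('t')): buffer="ctoccttto" (len 9), cursors c1@2 c2@8 c3@8 c4@8, authorship 11.23234.
After op 7 (move_right): buffer="ctoccttto" (len 9), cursors c1@3 c2@9 c3@9 c4@9, authorship 11.23234.
Authorship (.=original, N=cursor N): 1 1 . 2 3 2 3 4 .
Index 6: author = 3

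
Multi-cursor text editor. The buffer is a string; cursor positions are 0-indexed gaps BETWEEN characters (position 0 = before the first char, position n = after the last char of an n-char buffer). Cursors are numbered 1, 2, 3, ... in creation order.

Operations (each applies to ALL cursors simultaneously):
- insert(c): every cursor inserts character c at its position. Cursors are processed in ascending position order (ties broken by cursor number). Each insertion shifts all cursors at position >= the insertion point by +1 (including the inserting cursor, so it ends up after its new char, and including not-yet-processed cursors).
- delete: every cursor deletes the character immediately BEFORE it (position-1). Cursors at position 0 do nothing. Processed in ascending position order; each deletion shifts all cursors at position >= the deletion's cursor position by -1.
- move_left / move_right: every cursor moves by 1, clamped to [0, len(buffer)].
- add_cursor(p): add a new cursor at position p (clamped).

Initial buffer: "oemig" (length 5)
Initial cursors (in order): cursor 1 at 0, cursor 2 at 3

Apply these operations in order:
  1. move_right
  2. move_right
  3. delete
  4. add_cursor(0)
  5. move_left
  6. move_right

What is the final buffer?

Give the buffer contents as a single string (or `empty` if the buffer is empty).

Answer: omi

Derivation:
After op 1 (move_right): buffer="oemig" (len 5), cursors c1@1 c2@4, authorship .....
After op 2 (move_right): buffer="oemig" (len 5), cursors c1@2 c2@5, authorship .....
After op 3 (delete): buffer="omi" (len 3), cursors c1@1 c2@3, authorship ...
After op 4 (add_cursor(0)): buffer="omi" (len 3), cursors c3@0 c1@1 c2@3, authorship ...
After op 5 (move_left): buffer="omi" (len 3), cursors c1@0 c3@0 c2@2, authorship ...
After op 6 (move_right): buffer="omi" (len 3), cursors c1@1 c3@1 c2@3, authorship ...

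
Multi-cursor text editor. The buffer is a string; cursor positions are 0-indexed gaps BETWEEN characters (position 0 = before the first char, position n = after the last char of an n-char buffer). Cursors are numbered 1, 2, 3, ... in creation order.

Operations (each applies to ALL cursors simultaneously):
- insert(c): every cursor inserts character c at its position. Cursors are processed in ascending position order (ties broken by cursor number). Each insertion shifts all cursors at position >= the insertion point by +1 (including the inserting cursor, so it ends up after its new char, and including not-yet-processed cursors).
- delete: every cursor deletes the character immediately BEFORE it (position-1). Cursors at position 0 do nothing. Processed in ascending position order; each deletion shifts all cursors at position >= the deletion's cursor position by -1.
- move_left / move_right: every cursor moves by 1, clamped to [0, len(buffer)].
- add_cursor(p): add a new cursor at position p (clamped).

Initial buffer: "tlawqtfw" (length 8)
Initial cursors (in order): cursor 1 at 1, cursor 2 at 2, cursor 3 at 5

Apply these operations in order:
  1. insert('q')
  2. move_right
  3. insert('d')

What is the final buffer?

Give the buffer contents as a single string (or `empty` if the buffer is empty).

After op 1 (insert('q')): buffer="tqlqawqqtfw" (len 11), cursors c1@2 c2@4 c3@8, authorship .1.2...3...
After op 2 (move_right): buffer="tqlqawqqtfw" (len 11), cursors c1@3 c2@5 c3@9, authorship .1.2...3...
After op 3 (insert('d')): buffer="tqldqadwqqtdfw" (len 14), cursors c1@4 c2@7 c3@12, authorship .1.12.2..3.3..

Answer: tqldqadwqqtdfw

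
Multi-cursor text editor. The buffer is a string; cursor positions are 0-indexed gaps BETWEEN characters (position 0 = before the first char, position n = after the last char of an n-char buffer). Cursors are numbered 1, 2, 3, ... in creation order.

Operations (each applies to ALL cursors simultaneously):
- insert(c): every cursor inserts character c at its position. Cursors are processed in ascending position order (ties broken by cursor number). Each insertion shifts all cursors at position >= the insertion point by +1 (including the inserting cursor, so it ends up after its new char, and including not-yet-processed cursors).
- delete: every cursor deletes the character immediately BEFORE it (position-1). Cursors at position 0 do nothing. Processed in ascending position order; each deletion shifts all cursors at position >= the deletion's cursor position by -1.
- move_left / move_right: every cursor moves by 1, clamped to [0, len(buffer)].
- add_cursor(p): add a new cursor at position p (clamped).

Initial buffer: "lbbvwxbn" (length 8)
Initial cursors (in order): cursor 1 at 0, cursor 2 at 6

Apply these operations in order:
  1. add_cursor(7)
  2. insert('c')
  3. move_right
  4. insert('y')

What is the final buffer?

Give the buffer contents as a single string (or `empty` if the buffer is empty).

Answer: clybbvwxcbycny

Derivation:
After op 1 (add_cursor(7)): buffer="lbbvwxbn" (len 8), cursors c1@0 c2@6 c3@7, authorship ........
After op 2 (insert('c')): buffer="clbbvwxcbcn" (len 11), cursors c1@1 c2@8 c3@10, authorship 1......2.3.
After op 3 (move_right): buffer="clbbvwxcbcn" (len 11), cursors c1@2 c2@9 c3@11, authorship 1......2.3.
After op 4 (insert('y')): buffer="clybbvwxcbycny" (len 14), cursors c1@3 c2@11 c3@14, authorship 1.1.....2.23.3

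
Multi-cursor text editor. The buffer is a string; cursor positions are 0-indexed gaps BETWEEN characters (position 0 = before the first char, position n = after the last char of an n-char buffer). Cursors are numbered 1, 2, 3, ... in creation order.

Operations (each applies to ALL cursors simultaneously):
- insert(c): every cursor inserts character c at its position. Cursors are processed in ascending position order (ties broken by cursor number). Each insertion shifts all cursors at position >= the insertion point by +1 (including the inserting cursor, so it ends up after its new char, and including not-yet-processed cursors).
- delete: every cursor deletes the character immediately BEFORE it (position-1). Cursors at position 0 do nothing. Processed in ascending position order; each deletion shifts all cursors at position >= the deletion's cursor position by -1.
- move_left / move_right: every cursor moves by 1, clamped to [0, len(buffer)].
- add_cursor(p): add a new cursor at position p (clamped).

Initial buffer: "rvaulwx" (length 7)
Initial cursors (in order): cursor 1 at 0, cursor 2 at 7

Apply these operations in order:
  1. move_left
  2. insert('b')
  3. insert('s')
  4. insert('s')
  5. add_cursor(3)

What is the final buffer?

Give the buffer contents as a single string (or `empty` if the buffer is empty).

After op 1 (move_left): buffer="rvaulwx" (len 7), cursors c1@0 c2@6, authorship .......
After op 2 (insert('b')): buffer="brvaulwbx" (len 9), cursors c1@1 c2@8, authorship 1......2.
After op 3 (insert('s')): buffer="bsrvaulwbsx" (len 11), cursors c1@2 c2@10, authorship 11......22.
After op 4 (insert('s')): buffer="bssrvaulwbssx" (len 13), cursors c1@3 c2@12, authorship 111......222.
After op 5 (add_cursor(3)): buffer="bssrvaulwbssx" (len 13), cursors c1@3 c3@3 c2@12, authorship 111......222.

Answer: bssrvaulwbssx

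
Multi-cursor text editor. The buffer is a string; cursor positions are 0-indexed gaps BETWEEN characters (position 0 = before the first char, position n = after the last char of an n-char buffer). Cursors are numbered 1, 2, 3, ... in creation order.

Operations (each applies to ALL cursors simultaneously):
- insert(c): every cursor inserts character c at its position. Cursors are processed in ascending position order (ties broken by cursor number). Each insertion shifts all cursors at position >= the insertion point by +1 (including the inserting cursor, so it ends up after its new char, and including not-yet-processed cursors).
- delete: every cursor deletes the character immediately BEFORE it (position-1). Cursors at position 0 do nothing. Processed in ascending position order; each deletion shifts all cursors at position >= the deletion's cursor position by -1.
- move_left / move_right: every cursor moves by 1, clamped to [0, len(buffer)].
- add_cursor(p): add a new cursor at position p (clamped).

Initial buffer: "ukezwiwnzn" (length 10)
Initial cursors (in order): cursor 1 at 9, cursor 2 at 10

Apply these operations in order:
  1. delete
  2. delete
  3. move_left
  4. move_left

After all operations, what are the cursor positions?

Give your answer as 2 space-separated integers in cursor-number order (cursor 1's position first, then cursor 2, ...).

After op 1 (delete): buffer="ukezwiwn" (len 8), cursors c1@8 c2@8, authorship ........
After op 2 (delete): buffer="ukezwi" (len 6), cursors c1@6 c2@6, authorship ......
After op 3 (move_left): buffer="ukezwi" (len 6), cursors c1@5 c2@5, authorship ......
After op 4 (move_left): buffer="ukezwi" (len 6), cursors c1@4 c2@4, authorship ......

Answer: 4 4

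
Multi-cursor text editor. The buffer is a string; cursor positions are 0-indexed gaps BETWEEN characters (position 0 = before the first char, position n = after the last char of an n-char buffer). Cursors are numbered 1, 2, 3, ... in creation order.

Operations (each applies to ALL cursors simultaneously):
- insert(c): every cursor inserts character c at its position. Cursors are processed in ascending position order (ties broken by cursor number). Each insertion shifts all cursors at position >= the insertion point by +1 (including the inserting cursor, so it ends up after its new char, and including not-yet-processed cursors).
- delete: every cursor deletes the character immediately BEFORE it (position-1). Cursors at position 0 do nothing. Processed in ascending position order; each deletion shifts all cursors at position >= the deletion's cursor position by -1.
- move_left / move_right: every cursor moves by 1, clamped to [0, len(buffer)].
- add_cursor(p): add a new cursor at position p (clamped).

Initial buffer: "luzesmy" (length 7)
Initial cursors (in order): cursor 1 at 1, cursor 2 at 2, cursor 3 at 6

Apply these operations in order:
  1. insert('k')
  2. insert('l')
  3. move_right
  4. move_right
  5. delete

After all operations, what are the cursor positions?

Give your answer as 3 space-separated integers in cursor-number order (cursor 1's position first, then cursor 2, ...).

Answer: 4 6 10

Derivation:
After op 1 (insert('k')): buffer="lkukzesmky" (len 10), cursors c1@2 c2@4 c3@9, authorship .1.2....3.
After op 2 (insert('l')): buffer="lkluklzesmkly" (len 13), cursors c1@3 c2@6 c3@12, authorship .11.22....33.
After op 3 (move_right): buffer="lkluklzesmkly" (len 13), cursors c1@4 c2@7 c3@13, authorship .11.22....33.
After op 4 (move_right): buffer="lkluklzesmkly" (len 13), cursors c1@5 c2@8 c3@13, authorship .11.22....33.
After op 5 (delete): buffer="lklulzsmkl" (len 10), cursors c1@4 c2@6 c3@10, authorship .11.2...33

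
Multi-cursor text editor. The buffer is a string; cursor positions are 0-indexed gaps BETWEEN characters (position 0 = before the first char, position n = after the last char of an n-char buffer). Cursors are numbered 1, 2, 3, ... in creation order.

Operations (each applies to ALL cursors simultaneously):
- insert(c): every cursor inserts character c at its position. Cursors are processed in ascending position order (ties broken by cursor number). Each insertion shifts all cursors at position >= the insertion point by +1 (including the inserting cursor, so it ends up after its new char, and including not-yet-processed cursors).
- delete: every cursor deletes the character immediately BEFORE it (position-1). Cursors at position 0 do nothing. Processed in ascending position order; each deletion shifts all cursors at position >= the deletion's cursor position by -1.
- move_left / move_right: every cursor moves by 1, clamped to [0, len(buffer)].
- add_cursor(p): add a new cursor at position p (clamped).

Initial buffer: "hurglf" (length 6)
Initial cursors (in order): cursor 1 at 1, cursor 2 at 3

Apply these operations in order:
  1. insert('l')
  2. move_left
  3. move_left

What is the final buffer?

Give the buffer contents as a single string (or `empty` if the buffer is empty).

Answer: hlurlglf

Derivation:
After op 1 (insert('l')): buffer="hlurlglf" (len 8), cursors c1@2 c2@5, authorship .1..2...
After op 2 (move_left): buffer="hlurlglf" (len 8), cursors c1@1 c2@4, authorship .1..2...
After op 3 (move_left): buffer="hlurlglf" (len 8), cursors c1@0 c2@3, authorship .1..2...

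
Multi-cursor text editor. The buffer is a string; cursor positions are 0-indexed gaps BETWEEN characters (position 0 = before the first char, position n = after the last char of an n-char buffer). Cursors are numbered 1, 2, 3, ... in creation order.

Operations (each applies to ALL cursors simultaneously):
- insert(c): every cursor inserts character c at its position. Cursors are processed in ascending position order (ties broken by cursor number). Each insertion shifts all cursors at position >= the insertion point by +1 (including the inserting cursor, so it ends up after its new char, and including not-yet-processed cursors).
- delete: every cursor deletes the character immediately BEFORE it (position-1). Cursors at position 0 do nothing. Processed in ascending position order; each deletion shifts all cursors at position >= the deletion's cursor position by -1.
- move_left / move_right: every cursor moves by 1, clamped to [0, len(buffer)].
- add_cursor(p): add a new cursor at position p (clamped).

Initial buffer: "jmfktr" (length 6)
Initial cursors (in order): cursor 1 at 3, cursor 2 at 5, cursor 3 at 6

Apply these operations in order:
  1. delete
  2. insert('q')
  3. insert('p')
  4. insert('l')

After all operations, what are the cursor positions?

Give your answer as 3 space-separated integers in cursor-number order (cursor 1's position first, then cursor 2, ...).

After op 1 (delete): buffer="jmk" (len 3), cursors c1@2 c2@3 c3@3, authorship ...
After op 2 (insert('q')): buffer="jmqkqq" (len 6), cursors c1@3 c2@6 c3@6, authorship ..1.23
After op 3 (insert('p')): buffer="jmqpkqqpp" (len 9), cursors c1@4 c2@9 c3@9, authorship ..11.2323
After op 4 (insert('l')): buffer="jmqplkqqppll" (len 12), cursors c1@5 c2@12 c3@12, authorship ..111.232323

Answer: 5 12 12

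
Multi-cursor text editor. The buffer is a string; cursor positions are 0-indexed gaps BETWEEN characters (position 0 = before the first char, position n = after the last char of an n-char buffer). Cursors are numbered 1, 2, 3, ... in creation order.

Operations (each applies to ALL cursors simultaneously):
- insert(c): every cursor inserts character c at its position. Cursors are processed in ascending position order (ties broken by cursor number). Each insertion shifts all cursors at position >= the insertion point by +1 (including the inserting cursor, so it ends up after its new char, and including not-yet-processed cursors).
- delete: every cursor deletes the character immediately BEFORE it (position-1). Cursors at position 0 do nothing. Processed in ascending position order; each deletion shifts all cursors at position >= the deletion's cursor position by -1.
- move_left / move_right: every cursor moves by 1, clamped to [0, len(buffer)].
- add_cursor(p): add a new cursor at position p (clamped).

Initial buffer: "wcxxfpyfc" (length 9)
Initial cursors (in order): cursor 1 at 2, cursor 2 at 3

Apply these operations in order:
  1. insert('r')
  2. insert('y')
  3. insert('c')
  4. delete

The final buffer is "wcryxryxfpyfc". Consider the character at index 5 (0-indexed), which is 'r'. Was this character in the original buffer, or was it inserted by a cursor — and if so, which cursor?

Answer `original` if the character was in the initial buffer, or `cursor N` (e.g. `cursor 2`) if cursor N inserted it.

Answer: cursor 2

Derivation:
After op 1 (insert('r')): buffer="wcrxrxfpyfc" (len 11), cursors c1@3 c2@5, authorship ..1.2......
After op 2 (insert('y')): buffer="wcryxryxfpyfc" (len 13), cursors c1@4 c2@7, authorship ..11.22......
After op 3 (insert('c')): buffer="wcrycxrycxfpyfc" (len 15), cursors c1@5 c2@9, authorship ..111.222......
After op 4 (delete): buffer="wcryxryxfpyfc" (len 13), cursors c1@4 c2@7, authorship ..11.22......
Authorship (.=original, N=cursor N): . . 1 1 . 2 2 . . . . . .
Index 5: author = 2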